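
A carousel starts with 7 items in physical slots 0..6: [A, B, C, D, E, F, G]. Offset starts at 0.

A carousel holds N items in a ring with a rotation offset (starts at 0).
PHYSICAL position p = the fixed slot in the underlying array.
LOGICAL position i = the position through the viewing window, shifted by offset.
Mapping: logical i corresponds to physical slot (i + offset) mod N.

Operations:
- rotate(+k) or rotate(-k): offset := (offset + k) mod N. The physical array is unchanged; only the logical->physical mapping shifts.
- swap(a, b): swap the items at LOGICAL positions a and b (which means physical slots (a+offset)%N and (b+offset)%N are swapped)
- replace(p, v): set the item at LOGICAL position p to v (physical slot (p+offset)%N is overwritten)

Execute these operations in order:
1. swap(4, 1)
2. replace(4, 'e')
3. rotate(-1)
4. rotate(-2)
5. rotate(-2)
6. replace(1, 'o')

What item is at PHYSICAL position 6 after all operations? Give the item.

After op 1 (swap(4, 1)): offset=0, physical=[A,E,C,D,B,F,G], logical=[A,E,C,D,B,F,G]
After op 2 (replace(4, 'e')): offset=0, physical=[A,E,C,D,e,F,G], logical=[A,E,C,D,e,F,G]
After op 3 (rotate(-1)): offset=6, physical=[A,E,C,D,e,F,G], logical=[G,A,E,C,D,e,F]
After op 4 (rotate(-2)): offset=4, physical=[A,E,C,D,e,F,G], logical=[e,F,G,A,E,C,D]
After op 5 (rotate(-2)): offset=2, physical=[A,E,C,D,e,F,G], logical=[C,D,e,F,G,A,E]
After op 6 (replace(1, 'o')): offset=2, physical=[A,E,C,o,e,F,G], logical=[C,o,e,F,G,A,E]

Answer: G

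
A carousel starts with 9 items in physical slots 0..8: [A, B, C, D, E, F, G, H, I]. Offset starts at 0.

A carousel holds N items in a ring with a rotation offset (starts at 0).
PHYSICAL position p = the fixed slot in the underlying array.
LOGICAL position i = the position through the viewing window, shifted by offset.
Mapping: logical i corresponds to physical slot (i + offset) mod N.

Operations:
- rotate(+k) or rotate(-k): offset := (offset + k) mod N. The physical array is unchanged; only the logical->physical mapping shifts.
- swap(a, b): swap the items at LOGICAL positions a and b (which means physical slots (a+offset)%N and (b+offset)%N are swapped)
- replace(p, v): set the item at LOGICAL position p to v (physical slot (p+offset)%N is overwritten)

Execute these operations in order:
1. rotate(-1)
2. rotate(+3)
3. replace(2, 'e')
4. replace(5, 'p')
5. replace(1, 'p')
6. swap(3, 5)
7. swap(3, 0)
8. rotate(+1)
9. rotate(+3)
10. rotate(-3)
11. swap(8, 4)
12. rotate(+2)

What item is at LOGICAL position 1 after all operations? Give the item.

Answer: G

Derivation:
After op 1 (rotate(-1)): offset=8, physical=[A,B,C,D,E,F,G,H,I], logical=[I,A,B,C,D,E,F,G,H]
After op 2 (rotate(+3)): offset=2, physical=[A,B,C,D,E,F,G,H,I], logical=[C,D,E,F,G,H,I,A,B]
After op 3 (replace(2, 'e')): offset=2, physical=[A,B,C,D,e,F,G,H,I], logical=[C,D,e,F,G,H,I,A,B]
After op 4 (replace(5, 'p')): offset=2, physical=[A,B,C,D,e,F,G,p,I], logical=[C,D,e,F,G,p,I,A,B]
After op 5 (replace(1, 'p')): offset=2, physical=[A,B,C,p,e,F,G,p,I], logical=[C,p,e,F,G,p,I,A,B]
After op 6 (swap(3, 5)): offset=2, physical=[A,B,C,p,e,p,G,F,I], logical=[C,p,e,p,G,F,I,A,B]
After op 7 (swap(3, 0)): offset=2, physical=[A,B,p,p,e,C,G,F,I], logical=[p,p,e,C,G,F,I,A,B]
After op 8 (rotate(+1)): offset=3, physical=[A,B,p,p,e,C,G,F,I], logical=[p,e,C,G,F,I,A,B,p]
After op 9 (rotate(+3)): offset=6, physical=[A,B,p,p,e,C,G,F,I], logical=[G,F,I,A,B,p,p,e,C]
After op 10 (rotate(-3)): offset=3, physical=[A,B,p,p,e,C,G,F,I], logical=[p,e,C,G,F,I,A,B,p]
After op 11 (swap(8, 4)): offset=3, physical=[A,B,F,p,e,C,G,p,I], logical=[p,e,C,G,p,I,A,B,F]
After op 12 (rotate(+2)): offset=5, physical=[A,B,F,p,e,C,G,p,I], logical=[C,G,p,I,A,B,F,p,e]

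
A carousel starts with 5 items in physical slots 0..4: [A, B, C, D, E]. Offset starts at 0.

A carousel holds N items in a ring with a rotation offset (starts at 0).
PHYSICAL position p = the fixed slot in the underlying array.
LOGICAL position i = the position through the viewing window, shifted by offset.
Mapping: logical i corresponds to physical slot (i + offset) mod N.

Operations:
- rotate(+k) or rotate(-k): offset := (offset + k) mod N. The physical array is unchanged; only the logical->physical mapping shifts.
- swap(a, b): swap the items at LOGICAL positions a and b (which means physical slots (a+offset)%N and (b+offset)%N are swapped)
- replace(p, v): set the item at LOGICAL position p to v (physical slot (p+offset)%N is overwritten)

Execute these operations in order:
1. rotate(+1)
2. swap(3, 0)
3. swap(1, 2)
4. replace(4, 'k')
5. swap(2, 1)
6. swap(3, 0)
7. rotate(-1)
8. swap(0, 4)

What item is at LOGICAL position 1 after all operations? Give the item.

Answer: B

Derivation:
After op 1 (rotate(+1)): offset=1, physical=[A,B,C,D,E], logical=[B,C,D,E,A]
After op 2 (swap(3, 0)): offset=1, physical=[A,E,C,D,B], logical=[E,C,D,B,A]
After op 3 (swap(1, 2)): offset=1, physical=[A,E,D,C,B], logical=[E,D,C,B,A]
After op 4 (replace(4, 'k')): offset=1, physical=[k,E,D,C,B], logical=[E,D,C,B,k]
After op 5 (swap(2, 1)): offset=1, physical=[k,E,C,D,B], logical=[E,C,D,B,k]
After op 6 (swap(3, 0)): offset=1, physical=[k,B,C,D,E], logical=[B,C,D,E,k]
After op 7 (rotate(-1)): offset=0, physical=[k,B,C,D,E], logical=[k,B,C,D,E]
After op 8 (swap(0, 4)): offset=0, physical=[E,B,C,D,k], logical=[E,B,C,D,k]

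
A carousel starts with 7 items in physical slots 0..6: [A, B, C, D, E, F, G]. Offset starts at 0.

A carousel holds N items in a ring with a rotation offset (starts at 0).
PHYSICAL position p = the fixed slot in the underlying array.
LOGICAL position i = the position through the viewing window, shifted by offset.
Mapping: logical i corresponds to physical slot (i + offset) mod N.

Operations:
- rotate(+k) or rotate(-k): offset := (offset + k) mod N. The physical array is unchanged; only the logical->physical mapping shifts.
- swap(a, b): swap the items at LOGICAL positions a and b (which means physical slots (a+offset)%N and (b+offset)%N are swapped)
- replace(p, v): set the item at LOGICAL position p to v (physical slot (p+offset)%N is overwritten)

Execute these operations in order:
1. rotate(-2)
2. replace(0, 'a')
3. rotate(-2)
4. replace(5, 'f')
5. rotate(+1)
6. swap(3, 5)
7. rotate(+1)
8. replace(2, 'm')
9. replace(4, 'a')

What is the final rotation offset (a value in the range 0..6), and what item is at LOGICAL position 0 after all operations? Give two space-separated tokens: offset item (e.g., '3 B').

Answer: 5 a

Derivation:
After op 1 (rotate(-2)): offset=5, physical=[A,B,C,D,E,F,G], logical=[F,G,A,B,C,D,E]
After op 2 (replace(0, 'a')): offset=5, physical=[A,B,C,D,E,a,G], logical=[a,G,A,B,C,D,E]
After op 3 (rotate(-2)): offset=3, physical=[A,B,C,D,E,a,G], logical=[D,E,a,G,A,B,C]
After op 4 (replace(5, 'f')): offset=3, physical=[A,f,C,D,E,a,G], logical=[D,E,a,G,A,f,C]
After op 5 (rotate(+1)): offset=4, physical=[A,f,C,D,E,a,G], logical=[E,a,G,A,f,C,D]
After op 6 (swap(3, 5)): offset=4, physical=[C,f,A,D,E,a,G], logical=[E,a,G,C,f,A,D]
After op 7 (rotate(+1)): offset=5, physical=[C,f,A,D,E,a,G], logical=[a,G,C,f,A,D,E]
After op 8 (replace(2, 'm')): offset=5, physical=[m,f,A,D,E,a,G], logical=[a,G,m,f,A,D,E]
After op 9 (replace(4, 'a')): offset=5, physical=[m,f,a,D,E,a,G], logical=[a,G,m,f,a,D,E]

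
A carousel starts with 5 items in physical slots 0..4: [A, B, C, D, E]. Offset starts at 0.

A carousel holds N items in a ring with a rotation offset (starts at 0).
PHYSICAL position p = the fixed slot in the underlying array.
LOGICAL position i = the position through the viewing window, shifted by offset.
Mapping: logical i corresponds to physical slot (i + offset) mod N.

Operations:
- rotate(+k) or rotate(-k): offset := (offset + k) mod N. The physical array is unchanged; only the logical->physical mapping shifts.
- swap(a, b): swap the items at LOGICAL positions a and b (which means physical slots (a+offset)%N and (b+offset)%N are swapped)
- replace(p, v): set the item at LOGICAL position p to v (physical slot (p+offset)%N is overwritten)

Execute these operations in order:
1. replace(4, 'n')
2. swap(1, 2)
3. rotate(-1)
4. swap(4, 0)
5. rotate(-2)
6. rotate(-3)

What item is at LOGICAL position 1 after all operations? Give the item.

Answer: A

Derivation:
After op 1 (replace(4, 'n')): offset=0, physical=[A,B,C,D,n], logical=[A,B,C,D,n]
After op 2 (swap(1, 2)): offset=0, physical=[A,C,B,D,n], logical=[A,C,B,D,n]
After op 3 (rotate(-1)): offset=4, physical=[A,C,B,D,n], logical=[n,A,C,B,D]
After op 4 (swap(4, 0)): offset=4, physical=[A,C,B,n,D], logical=[D,A,C,B,n]
After op 5 (rotate(-2)): offset=2, physical=[A,C,B,n,D], logical=[B,n,D,A,C]
After op 6 (rotate(-3)): offset=4, physical=[A,C,B,n,D], logical=[D,A,C,B,n]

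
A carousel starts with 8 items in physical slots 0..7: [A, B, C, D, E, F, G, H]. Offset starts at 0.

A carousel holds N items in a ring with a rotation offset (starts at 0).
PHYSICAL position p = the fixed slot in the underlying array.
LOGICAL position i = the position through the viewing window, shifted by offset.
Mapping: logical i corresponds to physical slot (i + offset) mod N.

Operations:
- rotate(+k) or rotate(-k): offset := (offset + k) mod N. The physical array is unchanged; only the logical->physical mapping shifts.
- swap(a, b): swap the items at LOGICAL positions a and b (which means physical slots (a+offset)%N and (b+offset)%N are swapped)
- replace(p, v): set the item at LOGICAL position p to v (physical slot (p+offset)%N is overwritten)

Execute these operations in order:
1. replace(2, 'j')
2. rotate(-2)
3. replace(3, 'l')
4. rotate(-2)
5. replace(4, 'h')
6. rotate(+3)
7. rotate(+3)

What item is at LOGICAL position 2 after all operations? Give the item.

Answer: E

Derivation:
After op 1 (replace(2, 'j')): offset=0, physical=[A,B,j,D,E,F,G,H], logical=[A,B,j,D,E,F,G,H]
After op 2 (rotate(-2)): offset=6, physical=[A,B,j,D,E,F,G,H], logical=[G,H,A,B,j,D,E,F]
After op 3 (replace(3, 'l')): offset=6, physical=[A,l,j,D,E,F,G,H], logical=[G,H,A,l,j,D,E,F]
After op 4 (rotate(-2)): offset=4, physical=[A,l,j,D,E,F,G,H], logical=[E,F,G,H,A,l,j,D]
After op 5 (replace(4, 'h')): offset=4, physical=[h,l,j,D,E,F,G,H], logical=[E,F,G,H,h,l,j,D]
After op 6 (rotate(+3)): offset=7, physical=[h,l,j,D,E,F,G,H], logical=[H,h,l,j,D,E,F,G]
After op 7 (rotate(+3)): offset=2, physical=[h,l,j,D,E,F,G,H], logical=[j,D,E,F,G,H,h,l]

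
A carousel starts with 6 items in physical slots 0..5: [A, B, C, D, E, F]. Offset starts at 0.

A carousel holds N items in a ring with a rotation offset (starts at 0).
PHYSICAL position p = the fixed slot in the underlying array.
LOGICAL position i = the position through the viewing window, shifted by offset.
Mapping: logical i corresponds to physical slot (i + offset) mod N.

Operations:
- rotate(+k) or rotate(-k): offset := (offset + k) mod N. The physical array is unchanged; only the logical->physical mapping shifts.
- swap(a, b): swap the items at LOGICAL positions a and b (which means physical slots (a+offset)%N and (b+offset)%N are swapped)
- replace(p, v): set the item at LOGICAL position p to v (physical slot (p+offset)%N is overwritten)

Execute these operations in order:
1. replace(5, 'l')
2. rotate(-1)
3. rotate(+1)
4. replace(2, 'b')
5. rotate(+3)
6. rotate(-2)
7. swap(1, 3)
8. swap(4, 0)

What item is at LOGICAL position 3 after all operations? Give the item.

Answer: b

Derivation:
After op 1 (replace(5, 'l')): offset=0, physical=[A,B,C,D,E,l], logical=[A,B,C,D,E,l]
After op 2 (rotate(-1)): offset=5, physical=[A,B,C,D,E,l], logical=[l,A,B,C,D,E]
After op 3 (rotate(+1)): offset=0, physical=[A,B,C,D,E,l], logical=[A,B,C,D,E,l]
After op 4 (replace(2, 'b')): offset=0, physical=[A,B,b,D,E,l], logical=[A,B,b,D,E,l]
After op 5 (rotate(+3)): offset=3, physical=[A,B,b,D,E,l], logical=[D,E,l,A,B,b]
After op 6 (rotate(-2)): offset=1, physical=[A,B,b,D,E,l], logical=[B,b,D,E,l,A]
After op 7 (swap(1, 3)): offset=1, physical=[A,B,E,D,b,l], logical=[B,E,D,b,l,A]
After op 8 (swap(4, 0)): offset=1, physical=[A,l,E,D,b,B], logical=[l,E,D,b,B,A]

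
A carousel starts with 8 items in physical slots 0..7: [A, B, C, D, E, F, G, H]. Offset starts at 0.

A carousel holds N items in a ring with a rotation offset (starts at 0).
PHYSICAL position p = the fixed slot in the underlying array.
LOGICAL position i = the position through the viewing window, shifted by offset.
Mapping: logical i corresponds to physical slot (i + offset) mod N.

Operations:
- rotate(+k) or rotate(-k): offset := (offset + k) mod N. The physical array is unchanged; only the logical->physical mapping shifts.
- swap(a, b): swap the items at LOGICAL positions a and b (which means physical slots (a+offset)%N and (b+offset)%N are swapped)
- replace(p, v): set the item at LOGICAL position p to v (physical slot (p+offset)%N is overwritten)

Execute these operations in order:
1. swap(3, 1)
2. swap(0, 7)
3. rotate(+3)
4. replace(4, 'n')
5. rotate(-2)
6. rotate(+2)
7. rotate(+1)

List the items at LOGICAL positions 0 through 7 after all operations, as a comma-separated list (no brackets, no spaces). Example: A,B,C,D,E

After op 1 (swap(3, 1)): offset=0, physical=[A,D,C,B,E,F,G,H], logical=[A,D,C,B,E,F,G,H]
After op 2 (swap(0, 7)): offset=0, physical=[H,D,C,B,E,F,G,A], logical=[H,D,C,B,E,F,G,A]
After op 3 (rotate(+3)): offset=3, physical=[H,D,C,B,E,F,G,A], logical=[B,E,F,G,A,H,D,C]
After op 4 (replace(4, 'n')): offset=3, physical=[H,D,C,B,E,F,G,n], logical=[B,E,F,G,n,H,D,C]
After op 5 (rotate(-2)): offset=1, physical=[H,D,C,B,E,F,G,n], logical=[D,C,B,E,F,G,n,H]
After op 6 (rotate(+2)): offset=3, physical=[H,D,C,B,E,F,G,n], logical=[B,E,F,G,n,H,D,C]
After op 7 (rotate(+1)): offset=4, physical=[H,D,C,B,E,F,G,n], logical=[E,F,G,n,H,D,C,B]

Answer: E,F,G,n,H,D,C,B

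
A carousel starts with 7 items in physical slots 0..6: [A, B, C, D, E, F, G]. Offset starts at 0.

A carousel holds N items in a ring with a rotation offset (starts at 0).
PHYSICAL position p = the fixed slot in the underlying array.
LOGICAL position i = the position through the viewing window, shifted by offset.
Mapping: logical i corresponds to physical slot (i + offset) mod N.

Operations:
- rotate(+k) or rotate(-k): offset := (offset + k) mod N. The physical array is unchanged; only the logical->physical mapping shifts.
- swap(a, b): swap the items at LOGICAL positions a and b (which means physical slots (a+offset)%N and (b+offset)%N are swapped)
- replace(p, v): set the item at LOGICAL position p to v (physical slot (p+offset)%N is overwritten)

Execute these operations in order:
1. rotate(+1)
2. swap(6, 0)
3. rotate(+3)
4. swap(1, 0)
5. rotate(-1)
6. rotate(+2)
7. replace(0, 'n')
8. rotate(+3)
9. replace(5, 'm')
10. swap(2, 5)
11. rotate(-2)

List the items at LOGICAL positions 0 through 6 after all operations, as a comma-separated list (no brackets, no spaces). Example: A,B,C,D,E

After op 1 (rotate(+1)): offset=1, physical=[A,B,C,D,E,F,G], logical=[B,C,D,E,F,G,A]
After op 2 (swap(6, 0)): offset=1, physical=[B,A,C,D,E,F,G], logical=[A,C,D,E,F,G,B]
After op 3 (rotate(+3)): offset=4, physical=[B,A,C,D,E,F,G], logical=[E,F,G,B,A,C,D]
After op 4 (swap(1, 0)): offset=4, physical=[B,A,C,D,F,E,G], logical=[F,E,G,B,A,C,D]
After op 5 (rotate(-1)): offset=3, physical=[B,A,C,D,F,E,G], logical=[D,F,E,G,B,A,C]
After op 6 (rotate(+2)): offset=5, physical=[B,A,C,D,F,E,G], logical=[E,G,B,A,C,D,F]
After op 7 (replace(0, 'n')): offset=5, physical=[B,A,C,D,F,n,G], logical=[n,G,B,A,C,D,F]
After op 8 (rotate(+3)): offset=1, physical=[B,A,C,D,F,n,G], logical=[A,C,D,F,n,G,B]
After op 9 (replace(5, 'm')): offset=1, physical=[B,A,C,D,F,n,m], logical=[A,C,D,F,n,m,B]
After op 10 (swap(2, 5)): offset=1, physical=[B,A,C,m,F,n,D], logical=[A,C,m,F,n,D,B]
After op 11 (rotate(-2)): offset=6, physical=[B,A,C,m,F,n,D], logical=[D,B,A,C,m,F,n]

Answer: D,B,A,C,m,F,n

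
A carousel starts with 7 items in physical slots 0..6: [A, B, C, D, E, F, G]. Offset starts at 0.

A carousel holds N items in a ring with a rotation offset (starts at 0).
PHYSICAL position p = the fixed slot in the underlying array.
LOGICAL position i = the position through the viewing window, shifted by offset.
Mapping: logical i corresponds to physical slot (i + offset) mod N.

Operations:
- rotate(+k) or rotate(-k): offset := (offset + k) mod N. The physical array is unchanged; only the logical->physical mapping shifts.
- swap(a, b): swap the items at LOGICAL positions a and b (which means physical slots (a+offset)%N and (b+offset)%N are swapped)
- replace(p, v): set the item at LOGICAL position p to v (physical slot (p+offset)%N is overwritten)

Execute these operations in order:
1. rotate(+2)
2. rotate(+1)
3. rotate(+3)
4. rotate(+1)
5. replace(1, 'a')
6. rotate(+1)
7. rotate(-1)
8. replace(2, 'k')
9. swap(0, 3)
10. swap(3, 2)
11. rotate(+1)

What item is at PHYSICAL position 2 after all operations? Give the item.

Answer: A

Derivation:
After op 1 (rotate(+2)): offset=2, physical=[A,B,C,D,E,F,G], logical=[C,D,E,F,G,A,B]
After op 2 (rotate(+1)): offset=3, physical=[A,B,C,D,E,F,G], logical=[D,E,F,G,A,B,C]
After op 3 (rotate(+3)): offset=6, physical=[A,B,C,D,E,F,G], logical=[G,A,B,C,D,E,F]
After op 4 (rotate(+1)): offset=0, physical=[A,B,C,D,E,F,G], logical=[A,B,C,D,E,F,G]
After op 5 (replace(1, 'a')): offset=0, physical=[A,a,C,D,E,F,G], logical=[A,a,C,D,E,F,G]
After op 6 (rotate(+1)): offset=1, physical=[A,a,C,D,E,F,G], logical=[a,C,D,E,F,G,A]
After op 7 (rotate(-1)): offset=0, physical=[A,a,C,D,E,F,G], logical=[A,a,C,D,E,F,G]
After op 8 (replace(2, 'k')): offset=0, physical=[A,a,k,D,E,F,G], logical=[A,a,k,D,E,F,G]
After op 9 (swap(0, 3)): offset=0, physical=[D,a,k,A,E,F,G], logical=[D,a,k,A,E,F,G]
After op 10 (swap(3, 2)): offset=0, physical=[D,a,A,k,E,F,G], logical=[D,a,A,k,E,F,G]
After op 11 (rotate(+1)): offset=1, physical=[D,a,A,k,E,F,G], logical=[a,A,k,E,F,G,D]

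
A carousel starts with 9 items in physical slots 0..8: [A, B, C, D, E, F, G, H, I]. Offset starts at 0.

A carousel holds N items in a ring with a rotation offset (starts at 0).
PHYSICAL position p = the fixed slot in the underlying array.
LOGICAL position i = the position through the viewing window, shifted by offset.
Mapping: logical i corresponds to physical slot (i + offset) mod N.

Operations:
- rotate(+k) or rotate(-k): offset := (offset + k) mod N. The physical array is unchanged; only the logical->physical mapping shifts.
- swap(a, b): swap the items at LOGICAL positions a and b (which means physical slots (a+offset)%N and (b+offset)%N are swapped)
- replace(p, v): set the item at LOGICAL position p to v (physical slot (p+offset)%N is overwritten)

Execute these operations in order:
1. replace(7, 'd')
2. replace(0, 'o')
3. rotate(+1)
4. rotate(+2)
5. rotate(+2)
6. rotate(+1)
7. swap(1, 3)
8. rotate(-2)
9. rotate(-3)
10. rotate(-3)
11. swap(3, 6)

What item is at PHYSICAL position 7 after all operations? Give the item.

Answer: o

Derivation:
After op 1 (replace(7, 'd')): offset=0, physical=[A,B,C,D,E,F,G,d,I], logical=[A,B,C,D,E,F,G,d,I]
After op 2 (replace(0, 'o')): offset=0, physical=[o,B,C,D,E,F,G,d,I], logical=[o,B,C,D,E,F,G,d,I]
After op 3 (rotate(+1)): offset=1, physical=[o,B,C,D,E,F,G,d,I], logical=[B,C,D,E,F,G,d,I,o]
After op 4 (rotate(+2)): offset=3, physical=[o,B,C,D,E,F,G,d,I], logical=[D,E,F,G,d,I,o,B,C]
After op 5 (rotate(+2)): offset=5, physical=[o,B,C,D,E,F,G,d,I], logical=[F,G,d,I,o,B,C,D,E]
After op 6 (rotate(+1)): offset=6, physical=[o,B,C,D,E,F,G,d,I], logical=[G,d,I,o,B,C,D,E,F]
After op 7 (swap(1, 3)): offset=6, physical=[d,B,C,D,E,F,G,o,I], logical=[G,o,I,d,B,C,D,E,F]
After op 8 (rotate(-2)): offset=4, physical=[d,B,C,D,E,F,G,o,I], logical=[E,F,G,o,I,d,B,C,D]
After op 9 (rotate(-3)): offset=1, physical=[d,B,C,D,E,F,G,o,I], logical=[B,C,D,E,F,G,o,I,d]
After op 10 (rotate(-3)): offset=7, physical=[d,B,C,D,E,F,G,o,I], logical=[o,I,d,B,C,D,E,F,G]
After op 11 (swap(3, 6)): offset=7, physical=[d,E,C,D,B,F,G,o,I], logical=[o,I,d,E,C,D,B,F,G]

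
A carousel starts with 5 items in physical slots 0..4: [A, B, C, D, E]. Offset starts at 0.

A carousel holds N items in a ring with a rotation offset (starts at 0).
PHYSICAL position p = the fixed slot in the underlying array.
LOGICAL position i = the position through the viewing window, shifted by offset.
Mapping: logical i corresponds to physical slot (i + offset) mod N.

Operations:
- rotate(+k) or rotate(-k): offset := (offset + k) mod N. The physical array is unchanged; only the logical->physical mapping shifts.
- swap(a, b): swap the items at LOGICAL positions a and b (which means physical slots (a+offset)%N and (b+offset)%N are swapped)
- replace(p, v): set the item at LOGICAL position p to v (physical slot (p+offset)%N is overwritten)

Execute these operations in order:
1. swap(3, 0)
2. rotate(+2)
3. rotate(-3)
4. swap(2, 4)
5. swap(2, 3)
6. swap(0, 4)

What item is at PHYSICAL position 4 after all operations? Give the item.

Answer: B

Derivation:
After op 1 (swap(3, 0)): offset=0, physical=[D,B,C,A,E], logical=[D,B,C,A,E]
After op 2 (rotate(+2)): offset=2, physical=[D,B,C,A,E], logical=[C,A,E,D,B]
After op 3 (rotate(-3)): offset=4, physical=[D,B,C,A,E], logical=[E,D,B,C,A]
After op 4 (swap(2, 4)): offset=4, physical=[D,A,C,B,E], logical=[E,D,A,C,B]
After op 5 (swap(2, 3)): offset=4, physical=[D,C,A,B,E], logical=[E,D,C,A,B]
After op 6 (swap(0, 4)): offset=4, physical=[D,C,A,E,B], logical=[B,D,C,A,E]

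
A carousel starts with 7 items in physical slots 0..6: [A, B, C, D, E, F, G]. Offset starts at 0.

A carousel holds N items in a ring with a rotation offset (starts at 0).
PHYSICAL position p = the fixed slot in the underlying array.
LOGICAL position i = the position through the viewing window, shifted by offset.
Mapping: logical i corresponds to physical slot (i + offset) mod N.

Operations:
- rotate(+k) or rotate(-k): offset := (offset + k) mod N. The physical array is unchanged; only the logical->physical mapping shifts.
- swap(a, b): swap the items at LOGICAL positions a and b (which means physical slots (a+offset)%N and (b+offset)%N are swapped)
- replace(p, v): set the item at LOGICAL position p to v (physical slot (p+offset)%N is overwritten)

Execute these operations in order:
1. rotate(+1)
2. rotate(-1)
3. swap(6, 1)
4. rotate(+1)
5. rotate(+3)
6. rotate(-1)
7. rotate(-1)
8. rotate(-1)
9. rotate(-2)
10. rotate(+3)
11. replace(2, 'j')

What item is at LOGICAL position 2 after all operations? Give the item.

After op 1 (rotate(+1)): offset=1, physical=[A,B,C,D,E,F,G], logical=[B,C,D,E,F,G,A]
After op 2 (rotate(-1)): offset=0, physical=[A,B,C,D,E,F,G], logical=[A,B,C,D,E,F,G]
After op 3 (swap(6, 1)): offset=0, physical=[A,G,C,D,E,F,B], logical=[A,G,C,D,E,F,B]
After op 4 (rotate(+1)): offset=1, physical=[A,G,C,D,E,F,B], logical=[G,C,D,E,F,B,A]
After op 5 (rotate(+3)): offset=4, physical=[A,G,C,D,E,F,B], logical=[E,F,B,A,G,C,D]
After op 6 (rotate(-1)): offset=3, physical=[A,G,C,D,E,F,B], logical=[D,E,F,B,A,G,C]
After op 7 (rotate(-1)): offset=2, physical=[A,G,C,D,E,F,B], logical=[C,D,E,F,B,A,G]
After op 8 (rotate(-1)): offset=1, physical=[A,G,C,D,E,F,B], logical=[G,C,D,E,F,B,A]
After op 9 (rotate(-2)): offset=6, physical=[A,G,C,D,E,F,B], logical=[B,A,G,C,D,E,F]
After op 10 (rotate(+3)): offset=2, physical=[A,G,C,D,E,F,B], logical=[C,D,E,F,B,A,G]
After op 11 (replace(2, 'j')): offset=2, physical=[A,G,C,D,j,F,B], logical=[C,D,j,F,B,A,G]

Answer: j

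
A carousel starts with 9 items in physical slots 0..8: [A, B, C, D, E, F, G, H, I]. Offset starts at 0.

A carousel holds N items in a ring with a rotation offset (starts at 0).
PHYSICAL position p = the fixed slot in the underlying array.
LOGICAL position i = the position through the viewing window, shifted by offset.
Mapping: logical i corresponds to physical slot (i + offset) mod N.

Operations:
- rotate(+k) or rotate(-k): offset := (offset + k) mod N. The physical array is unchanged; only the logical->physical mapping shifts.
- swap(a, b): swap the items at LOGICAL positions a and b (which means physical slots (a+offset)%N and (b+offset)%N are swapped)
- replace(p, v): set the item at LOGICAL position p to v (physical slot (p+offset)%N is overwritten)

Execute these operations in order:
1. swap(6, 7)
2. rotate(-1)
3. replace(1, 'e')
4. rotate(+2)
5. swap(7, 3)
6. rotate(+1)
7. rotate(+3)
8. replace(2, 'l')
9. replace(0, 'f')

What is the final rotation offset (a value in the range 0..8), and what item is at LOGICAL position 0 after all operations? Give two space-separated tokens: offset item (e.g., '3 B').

Answer: 5 f

Derivation:
After op 1 (swap(6, 7)): offset=0, physical=[A,B,C,D,E,F,H,G,I], logical=[A,B,C,D,E,F,H,G,I]
After op 2 (rotate(-1)): offset=8, physical=[A,B,C,D,E,F,H,G,I], logical=[I,A,B,C,D,E,F,H,G]
After op 3 (replace(1, 'e')): offset=8, physical=[e,B,C,D,E,F,H,G,I], logical=[I,e,B,C,D,E,F,H,G]
After op 4 (rotate(+2)): offset=1, physical=[e,B,C,D,E,F,H,G,I], logical=[B,C,D,E,F,H,G,I,e]
After op 5 (swap(7, 3)): offset=1, physical=[e,B,C,D,I,F,H,G,E], logical=[B,C,D,I,F,H,G,E,e]
After op 6 (rotate(+1)): offset=2, physical=[e,B,C,D,I,F,H,G,E], logical=[C,D,I,F,H,G,E,e,B]
After op 7 (rotate(+3)): offset=5, physical=[e,B,C,D,I,F,H,G,E], logical=[F,H,G,E,e,B,C,D,I]
After op 8 (replace(2, 'l')): offset=5, physical=[e,B,C,D,I,F,H,l,E], logical=[F,H,l,E,e,B,C,D,I]
After op 9 (replace(0, 'f')): offset=5, physical=[e,B,C,D,I,f,H,l,E], logical=[f,H,l,E,e,B,C,D,I]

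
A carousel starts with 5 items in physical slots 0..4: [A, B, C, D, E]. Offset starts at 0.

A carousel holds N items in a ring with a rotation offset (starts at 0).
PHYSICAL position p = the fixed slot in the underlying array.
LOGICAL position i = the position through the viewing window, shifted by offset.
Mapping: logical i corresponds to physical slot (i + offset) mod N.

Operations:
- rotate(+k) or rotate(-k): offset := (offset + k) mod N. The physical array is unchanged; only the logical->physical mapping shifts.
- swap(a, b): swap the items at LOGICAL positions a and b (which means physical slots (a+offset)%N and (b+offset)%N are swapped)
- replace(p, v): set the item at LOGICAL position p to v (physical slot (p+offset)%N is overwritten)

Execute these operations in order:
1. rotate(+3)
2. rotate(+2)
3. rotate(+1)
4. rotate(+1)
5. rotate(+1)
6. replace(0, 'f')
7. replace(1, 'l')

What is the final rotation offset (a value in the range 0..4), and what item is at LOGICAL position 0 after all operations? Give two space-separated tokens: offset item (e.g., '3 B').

After op 1 (rotate(+3)): offset=3, physical=[A,B,C,D,E], logical=[D,E,A,B,C]
After op 2 (rotate(+2)): offset=0, physical=[A,B,C,D,E], logical=[A,B,C,D,E]
After op 3 (rotate(+1)): offset=1, physical=[A,B,C,D,E], logical=[B,C,D,E,A]
After op 4 (rotate(+1)): offset=2, physical=[A,B,C,D,E], logical=[C,D,E,A,B]
After op 5 (rotate(+1)): offset=3, physical=[A,B,C,D,E], logical=[D,E,A,B,C]
After op 6 (replace(0, 'f')): offset=3, physical=[A,B,C,f,E], logical=[f,E,A,B,C]
After op 7 (replace(1, 'l')): offset=3, physical=[A,B,C,f,l], logical=[f,l,A,B,C]

Answer: 3 f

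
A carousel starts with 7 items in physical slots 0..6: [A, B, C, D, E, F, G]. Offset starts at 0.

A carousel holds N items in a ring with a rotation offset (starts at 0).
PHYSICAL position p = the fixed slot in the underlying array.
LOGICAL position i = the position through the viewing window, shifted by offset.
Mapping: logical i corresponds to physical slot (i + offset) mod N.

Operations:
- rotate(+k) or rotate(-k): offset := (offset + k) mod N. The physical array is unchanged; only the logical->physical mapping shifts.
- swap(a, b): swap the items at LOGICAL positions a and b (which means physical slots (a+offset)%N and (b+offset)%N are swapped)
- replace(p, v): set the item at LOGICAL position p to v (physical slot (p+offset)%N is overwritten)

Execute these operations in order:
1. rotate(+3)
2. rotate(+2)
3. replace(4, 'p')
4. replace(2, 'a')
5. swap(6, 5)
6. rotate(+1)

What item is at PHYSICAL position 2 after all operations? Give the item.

After op 1 (rotate(+3)): offset=3, physical=[A,B,C,D,E,F,G], logical=[D,E,F,G,A,B,C]
After op 2 (rotate(+2)): offset=5, physical=[A,B,C,D,E,F,G], logical=[F,G,A,B,C,D,E]
After op 3 (replace(4, 'p')): offset=5, physical=[A,B,p,D,E,F,G], logical=[F,G,A,B,p,D,E]
After op 4 (replace(2, 'a')): offset=5, physical=[a,B,p,D,E,F,G], logical=[F,G,a,B,p,D,E]
After op 5 (swap(6, 5)): offset=5, physical=[a,B,p,E,D,F,G], logical=[F,G,a,B,p,E,D]
After op 6 (rotate(+1)): offset=6, physical=[a,B,p,E,D,F,G], logical=[G,a,B,p,E,D,F]

Answer: p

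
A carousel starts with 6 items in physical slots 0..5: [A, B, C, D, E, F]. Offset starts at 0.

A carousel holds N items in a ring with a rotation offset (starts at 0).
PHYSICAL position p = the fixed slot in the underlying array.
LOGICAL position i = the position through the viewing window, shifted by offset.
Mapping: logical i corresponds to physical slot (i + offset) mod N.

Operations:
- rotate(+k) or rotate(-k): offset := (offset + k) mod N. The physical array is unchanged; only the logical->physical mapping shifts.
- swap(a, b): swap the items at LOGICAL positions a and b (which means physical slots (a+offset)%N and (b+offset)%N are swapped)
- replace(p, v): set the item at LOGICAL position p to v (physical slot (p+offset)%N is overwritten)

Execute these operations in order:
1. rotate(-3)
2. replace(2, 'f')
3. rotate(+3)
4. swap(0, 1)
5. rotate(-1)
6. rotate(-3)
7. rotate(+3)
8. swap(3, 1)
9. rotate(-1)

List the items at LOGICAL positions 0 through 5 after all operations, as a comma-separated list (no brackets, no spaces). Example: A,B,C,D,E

After op 1 (rotate(-3)): offset=3, physical=[A,B,C,D,E,F], logical=[D,E,F,A,B,C]
After op 2 (replace(2, 'f')): offset=3, physical=[A,B,C,D,E,f], logical=[D,E,f,A,B,C]
After op 3 (rotate(+3)): offset=0, physical=[A,B,C,D,E,f], logical=[A,B,C,D,E,f]
After op 4 (swap(0, 1)): offset=0, physical=[B,A,C,D,E,f], logical=[B,A,C,D,E,f]
After op 5 (rotate(-1)): offset=5, physical=[B,A,C,D,E,f], logical=[f,B,A,C,D,E]
After op 6 (rotate(-3)): offset=2, physical=[B,A,C,D,E,f], logical=[C,D,E,f,B,A]
After op 7 (rotate(+3)): offset=5, physical=[B,A,C,D,E,f], logical=[f,B,A,C,D,E]
After op 8 (swap(3, 1)): offset=5, physical=[C,A,B,D,E,f], logical=[f,C,A,B,D,E]
After op 9 (rotate(-1)): offset=4, physical=[C,A,B,D,E,f], logical=[E,f,C,A,B,D]

Answer: E,f,C,A,B,D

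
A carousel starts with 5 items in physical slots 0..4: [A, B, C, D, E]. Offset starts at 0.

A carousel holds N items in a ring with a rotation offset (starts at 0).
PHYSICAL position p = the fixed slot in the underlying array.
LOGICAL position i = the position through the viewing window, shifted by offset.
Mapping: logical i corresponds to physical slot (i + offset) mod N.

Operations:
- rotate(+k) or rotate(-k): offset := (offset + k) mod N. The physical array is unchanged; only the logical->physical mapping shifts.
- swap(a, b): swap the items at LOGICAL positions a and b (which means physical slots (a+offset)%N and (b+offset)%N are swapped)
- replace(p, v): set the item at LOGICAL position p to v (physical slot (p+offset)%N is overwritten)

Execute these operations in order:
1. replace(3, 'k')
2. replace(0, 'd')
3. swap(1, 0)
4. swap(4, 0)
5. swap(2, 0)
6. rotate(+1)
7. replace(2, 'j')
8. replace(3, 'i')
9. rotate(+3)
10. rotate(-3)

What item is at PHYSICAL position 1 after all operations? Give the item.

Answer: d

Derivation:
After op 1 (replace(3, 'k')): offset=0, physical=[A,B,C,k,E], logical=[A,B,C,k,E]
After op 2 (replace(0, 'd')): offset=0, physical=[d,B,C,k,E], logical=[d,B,C,k,E]
After op 3 (swap(1, 0)): offset=0, physical=[B,d,C,k,E], logical=[B,d,C,k,E]
After op 4 (swap(4, 0)): offset=0, physical=[E,d,C,k,B], logical=[E,d,C,k,B]
After op 5 (swap(2, 0)): offset=0, physical=[C,d,E,k,B], logical=[C,d,E,k,B]
After op 6 (rotate(+1)): offset=1, physical=[C,d,E,k,B], logical=[d,E,k,B,C]
After op 7 (replace(2, 'j')): offset=1, physical=[C,d,E,j,B], logical=[d,E,j,B,C]
After op 8 (replace(3, 'i')): offset=1, physical=[C,d,E,j,i], logical=[d,E,j,i,C]
After op 9 (rotate(+3)): offset=4, physical=[C,d,E,j,i], logical=[i,C,d,E,j]
After op 10 (rotate(-3)): offset=1, physical=[C,d,E,j,i], logical=[d,E,j,i,C]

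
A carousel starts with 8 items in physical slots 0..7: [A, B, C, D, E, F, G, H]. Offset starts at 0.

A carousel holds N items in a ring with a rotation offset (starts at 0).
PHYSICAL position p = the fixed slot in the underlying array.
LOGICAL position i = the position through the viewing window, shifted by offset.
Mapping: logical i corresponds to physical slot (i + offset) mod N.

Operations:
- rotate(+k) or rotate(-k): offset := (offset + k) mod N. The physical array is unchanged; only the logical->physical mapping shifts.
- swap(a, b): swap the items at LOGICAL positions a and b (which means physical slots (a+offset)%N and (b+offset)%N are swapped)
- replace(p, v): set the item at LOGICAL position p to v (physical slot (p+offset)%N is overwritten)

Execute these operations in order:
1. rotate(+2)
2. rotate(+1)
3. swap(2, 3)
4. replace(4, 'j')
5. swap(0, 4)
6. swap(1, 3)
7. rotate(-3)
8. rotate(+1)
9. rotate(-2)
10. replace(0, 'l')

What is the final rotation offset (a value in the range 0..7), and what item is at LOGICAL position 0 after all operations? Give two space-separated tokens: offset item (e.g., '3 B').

Answer: 7 l

Derivation:
After op 1 (rotate(+2)): offset=2, physical=[A,B,C,D,E,F,G,H], logical=[C,D,E,F,G,H,A,B]
After op 2 (rotate(+1)): offset=3, physical=[A,B,C,D,E,F,G,H], logical=[D,E,F,G,H,A,B,C]
After op 3 (swap(2, 3)): offset=3, physical=[A,B,C,D,E,G,F,H], logical=[D,E,G,F,H,A,B,C]
After op 4 (replace(4, 'j')): offset=3, physical=[A,B,C,D,E,G,F,j], logical=[D,E,G,F,j,A,B,C]
After op 5 (swap(0, 4)): offset=3, physical=[A,B,C,j,E,G,F,D], logical=[j,E,G,F,D,A,B,C]
After op 6 (swap(1, 3)): offset=3, physical=[A,B,C,j,F,G,E,D], logical=[j,F,G,E,D,A,B,C]
After op 7 (rotate(-3)): offset=0, physical=[A,B,C,j,F,G,E,D], logical=[A,B,C,j,F,G,E,D]
After op 8 (rotate(+1)): offset=1, physical=[A,B,C,j,F,G,E,D], logical=[B,C,j,F,G,E,D,A]
After op 9 (rotate(-2)): offset=7, physical=[A,B,C,j,F,G,E,D], logical=[D,A,B,C,j,F,G,E]
After op 10 (replace(0, 'l')): offset=7, physical=[A,B,C,j,F,G,E,l], logical=[l,A,B,C,j,F,G,E]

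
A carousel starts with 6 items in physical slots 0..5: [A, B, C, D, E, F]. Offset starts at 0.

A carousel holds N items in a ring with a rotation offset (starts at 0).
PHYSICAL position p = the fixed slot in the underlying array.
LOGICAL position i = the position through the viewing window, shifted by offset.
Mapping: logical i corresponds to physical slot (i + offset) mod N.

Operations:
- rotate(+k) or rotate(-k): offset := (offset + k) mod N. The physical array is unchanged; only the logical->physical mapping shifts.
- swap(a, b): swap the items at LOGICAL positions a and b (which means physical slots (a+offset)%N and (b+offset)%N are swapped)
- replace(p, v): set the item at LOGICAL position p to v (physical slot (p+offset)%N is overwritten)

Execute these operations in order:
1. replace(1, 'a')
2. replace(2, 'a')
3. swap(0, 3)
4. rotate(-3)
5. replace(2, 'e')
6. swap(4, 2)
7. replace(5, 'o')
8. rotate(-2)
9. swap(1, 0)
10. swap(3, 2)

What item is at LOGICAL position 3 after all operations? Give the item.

After op 1 (replace(1, 'a')): offset=0, physical=[A,a,C,D,E,F], logical=[A,a,C,D,E,F]
After op 2 (replace(2, 'a')): offset=0, physical=[A,a,a,D,E,F], logical=[A,a,a,D,E,F]
After op 3 (swap(0, 3)): offset=0, physical=[D,a,a,A,E,F], logical=[D,a,a,A,E,F]
After op 4 (rotate(-3)): offset=3, physical=[D,a,a,A,E,F], logical=[A,E,F,D,a,a]
After op 5 (replace(2, 'e')): offset=3, physical=[D,a,a,A,E,e], logical=[A,E,e,D,a,a]
After op 6 (swap(4, 2)): offset=3, physical=[D,e,a,A,E,a], logical=[A,E,a,D,e,a]
After op 7 (replace(5, 'o')): offset=3, physical=[D,e,o,A,E,a], logical=[A,E,a,D,e,o]
After op 8 (rotate(-2)): offset=1, physical=[D,e,o,A,E,a], logical=[e,o,A,E,a,D]
After op 9 (swap(1, 0)): offset=1, physical=[D,o,e,A,E,a], logical=[o,e,A,E,a,D]
After op 10 (swap(3, 2)): offset=1, physical=[D,o,e,E,A,a], logical=[o,e,E,A,a,D]

Answer: A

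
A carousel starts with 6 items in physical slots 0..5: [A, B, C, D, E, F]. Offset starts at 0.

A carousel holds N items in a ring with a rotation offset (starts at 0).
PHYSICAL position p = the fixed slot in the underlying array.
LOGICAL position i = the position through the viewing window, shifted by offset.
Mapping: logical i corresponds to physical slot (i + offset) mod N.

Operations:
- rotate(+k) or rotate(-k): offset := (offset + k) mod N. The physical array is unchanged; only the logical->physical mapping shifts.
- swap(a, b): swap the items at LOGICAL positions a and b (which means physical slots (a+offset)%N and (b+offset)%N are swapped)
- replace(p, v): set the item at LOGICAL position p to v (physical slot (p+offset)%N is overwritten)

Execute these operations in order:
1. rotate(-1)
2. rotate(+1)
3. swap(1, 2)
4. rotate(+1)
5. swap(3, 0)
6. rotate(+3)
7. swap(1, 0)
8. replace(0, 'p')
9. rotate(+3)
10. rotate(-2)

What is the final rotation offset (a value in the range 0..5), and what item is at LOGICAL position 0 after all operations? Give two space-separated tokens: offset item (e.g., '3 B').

After op 1 (rotate(-1)): offset=5, physical=[A,B,C,D,E,F], logical=[F,A,B,C,D,E]
After op 2 (rotate(+1)): offset=0, physical=[A,B,C,D,E,F], logical=[A,B,C,D,E,F]
After op 3 (swap(1, 2)): offset=0, physical=[A,C,B,D,E,F], logical=[A,C,B,D,E,F]
After op 4 (rotate(+1)): offset=1, physical=[A,C,B,D,E,F], logical=[C,B,D,E,F,A]
After op 5 (swap(3, 0)): offset=1, physical=[A,E,B,D,C,F], logical=[E,B,D,C,F,A]
After op 6 (rotate(+3)): offset=4, physical=[A,E,B,D,C,F], logical=[C,F,A,E,B,D]
After op 7 (swap(1, 0)): offset=4, physical=[A,E,B,D,F,C], logical=[F,C,A,E,B,D]
After op 8 (replace(0, 'p')): offset=4, physical=[A,E,B,D,p,C], logical=[p,C,A,E,B,D]
After op 9 (rotate(+3)): offset=1, physical=[A,E,B,D,p,C], logical=[E,B,D,p,C,A]
After op 10 (rotate(-2)): offset=5, physical=[A,E,B,D,p,C], logical=[C,A,E,B,D,p]

Answer: 5 C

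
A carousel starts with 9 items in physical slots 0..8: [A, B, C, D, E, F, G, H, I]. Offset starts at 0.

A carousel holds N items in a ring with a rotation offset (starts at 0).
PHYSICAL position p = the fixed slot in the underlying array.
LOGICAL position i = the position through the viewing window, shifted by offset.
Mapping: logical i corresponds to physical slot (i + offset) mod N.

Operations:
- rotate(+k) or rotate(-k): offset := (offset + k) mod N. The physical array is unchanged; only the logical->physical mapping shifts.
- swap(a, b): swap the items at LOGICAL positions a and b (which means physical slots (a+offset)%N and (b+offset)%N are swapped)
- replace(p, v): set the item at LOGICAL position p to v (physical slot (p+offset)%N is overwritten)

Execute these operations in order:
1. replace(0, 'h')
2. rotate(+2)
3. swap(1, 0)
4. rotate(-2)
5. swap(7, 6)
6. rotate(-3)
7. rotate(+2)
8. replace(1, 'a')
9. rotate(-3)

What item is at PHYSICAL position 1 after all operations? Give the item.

Answer: B

Derivation:
After op 1 (replace(0, 'h')): offset=0, physical=[h,B,C,D,E,F,G,H,I], logical=[h,B,C,D,E,F,G,H,I]
After op 2 (rotate(+2)): offset=2, physical=[h,B,C,D,E,F,G,H,I], logical=[C,D,E,F,G,H,I,h,B]
After op 3 (swap(1, 0)): offset=2, physical=[h,B,D,C,E,F,G,H,I], logical=[D,C,E,F,G,H,I,h,B]
After op 4 (rotate(-2)): offset=0, physical=[h,B,D,C,E,F,G,H,I], logical=[h,B,D,C,E,F,G,H,I]
After op 5 (swap(7, 6)): offset=0, physical=[h,B,D,C,E,F,H,G,I], logical=[h,B,D,C,E,F,H,G,I]
After op 6 (rotate(-3)): offset=6, physical=[h,B,D,C,E,F,H,G,I], logical=[H,G,I,h,B,D,C,E,F]
After op 7 (rotate(+2)): offset=8, physical=[h,B,D,C,E,F,H,G,I], logical=[I,h,B,D,C,E,F,H,G]
After op 8 (replace(1, 'a')): offset=8, physical=[a,B,D,C,E,F,H,G,I], logical=[I,a,B,D,C,E,F,H,G]
After op 9 (rotate(-3)): offset=5, physical=[a,B,D,C,E,F,H,G,I], logical=[F,H,G,I,a,B,D,C,E]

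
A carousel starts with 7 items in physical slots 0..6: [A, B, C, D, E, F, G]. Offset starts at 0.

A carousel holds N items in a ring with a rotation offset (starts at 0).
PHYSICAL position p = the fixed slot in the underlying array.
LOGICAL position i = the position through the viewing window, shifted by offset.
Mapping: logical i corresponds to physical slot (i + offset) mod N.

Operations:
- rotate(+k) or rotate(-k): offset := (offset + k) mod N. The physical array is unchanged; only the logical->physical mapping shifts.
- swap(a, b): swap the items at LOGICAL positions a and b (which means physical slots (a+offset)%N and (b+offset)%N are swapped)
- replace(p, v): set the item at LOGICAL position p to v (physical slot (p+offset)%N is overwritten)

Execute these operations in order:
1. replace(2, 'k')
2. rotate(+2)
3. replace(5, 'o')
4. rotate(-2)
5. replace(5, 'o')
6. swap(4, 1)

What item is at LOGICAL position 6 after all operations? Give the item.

After op 1 (replace(2, 'k')): offset=0, physical=[A,B,k,D,E,F,G], logical=[A,B,k,D,E,F,G]
After op 2 (rotate(+2)): offset=2, physical=[A,B,k,D,E,F,G], logical=[k,D,E,F,G,A,B]
After op 3 (replace(5, 'o')): offset=2, physical=[o,B,k,D,E,F,G], logical=[k,D,E,F,G,o,B]
After op 4 (rotate(-2)): offset=0, physical=[o,B,k,D,E,F,G], logical=[o,B,k,D,E,F,G]
After op 5 (replace(5, 'o')): offset=0, physical=[o,B,k,D,E,o,G], logical=[o,B,k,D,E,o,G]
After op 6 (swap(4, 1)): offset=0, physical=[o,E,k,D,B,o,G], logical=[o,E,k,D,B,o,G]

Answer: G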